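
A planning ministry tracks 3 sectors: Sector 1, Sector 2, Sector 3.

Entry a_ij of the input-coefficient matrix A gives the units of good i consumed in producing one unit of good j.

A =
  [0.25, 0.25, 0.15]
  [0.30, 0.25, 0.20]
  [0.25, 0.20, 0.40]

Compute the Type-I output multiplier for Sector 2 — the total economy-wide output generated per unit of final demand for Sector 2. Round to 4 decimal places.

I − A =
  [   0.75    -0.25    -0.15]
  [  -0.30     0.75    -0.20]
  [  -0.25    -0.20     0.60]
Cofactors of I−A, C_ij = (−1)^(i+j)·(minor ij) (rows/columns in the sector order above):
  C_11 = (0.75)(0.60) − (-0.20)(-0.20) = 0.4100
  C_12 = −[(-0.30)(0.60) − (-0.20)(-0.25)] = 0.2300
  C_13 = (-0.30)(-0.20) − (0.75)(-0.25) = 0.2475
  C_21 = −[(-0.25)(0.60) − (-0.15)(-0.20)] = 0.1800
  C_22 = (0.75)(0.60) − (-0.15)(-0.25) = 0.4125
  C_23 = −[(0.75)(-0.20) − (-0.25)(-0.25)] = 0.2125
  C_31 = (-0.25)(-0.20) − (-0.15)(0.75) = 0.1625
  C_32 = −[(0.75)(-0.20) − (-0.15)(-0.30)] = 0.1950
  C_33 = (0.75)(0.75) − (-0.25)(-0.30) = 0.4875
det(I−A) = Σ_j (I−A)_1j·C_1j = (0.75)(0.4100) + (-0.25)(0.2300) + (-0.15)(0.2475) = 0.212875
adj(I−A) = Cᵀ =
  [ 0.4100   0.1800   0.1625]
  [ 0.2300   0.4125   0.1950]
  [ 0.2475   0.2125   0.4875]
(I − A)⁻¹ = adj(I−A) / det(I−A) ≈
  [   1.92601     0.84557     0.76336]
  [   1.08045     1.93776     0.91603]
  [   1.16265     0.99824     2.29008]
The output multiplier for sector j is the column-j sum of the Leontief inverse (I − A)⁻¹ = adj(I−A) / det(I−A).
Column 2 of adj(I−A): (0.1800, 0.4125, 0.2125); det(I−A) = 0.212875.
m_2 = (0.1800 + 0.4125 + 0.2125) / 0.212875 = 0.805 / 0.212875 ≈ 3.7816.

m_2 = 3.7816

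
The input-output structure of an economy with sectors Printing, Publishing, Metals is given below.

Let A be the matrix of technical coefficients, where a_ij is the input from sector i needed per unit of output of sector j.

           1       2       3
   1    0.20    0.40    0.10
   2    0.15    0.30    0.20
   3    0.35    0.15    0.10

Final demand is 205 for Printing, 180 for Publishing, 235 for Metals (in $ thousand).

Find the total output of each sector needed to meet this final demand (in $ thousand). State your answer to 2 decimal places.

I − A =
  [   0.80    -0.40    -0.10]
  [  -0.15     0.70    -0.20]
  [  -0.35    -0.15     0.90]
Cofactors of I−A, C_ij = (−1)^(i+j)·(minor ij) (rows/columns in the sector order above):
  C_11 = (0.70)(0.90) − (-0.20)(-0.15) = 0.6000
  C_12 = −[(-0.15)(0.90) − (-0.20)(-0.35)] = 0.2050
  C_13 = (-0.15)(-0.15) − (0.70)(-0.35) = 0.2675
  C_21 = −[(-0.40)(0.90) − (-0.10)(-0.15)] = 0.3750
  C_22 = (0.80)(0.90) − (-0.10)(-0.35) = 0.6850
  C_23 = −[(0.80)(-0.15) − (-0.40)(-0.35)] = 0.2600
  C_31 = (-0.40)(-0.20) − (-0.10)(0.70) = 0.1500
  C_32 = −[(0.80)(-0.20) − (-0.10)(-0.15)] = 0.1750
  C_33 = (0.80)(0.70) − (-0.40)(-0.15) = 0.5000
det(I−A) = Σ_j (I−A)_1j·C_1j = (0.80)(0.6000) + (-0.40)(0.2050) + (-0.10)(0.2675) = 0.37125
adj(I−A) = Cᵀ =
  [ 0.6000   0.3750   0.1500]
  [ 0.2050   0.6850   0.1750]
  [ 0.2675   0.2600   0.5000]
(I − A)⁻¹ = adj(I−A) / det(I−A) ≈
  [   1.6162     1.0101     0.4040]
  [   0.5522     1.8451     0.4714]
  [   0.7205     0.7003     1.3468]
x = (I − A)⁻¹ d = adj(I−A)·d / det(I−A), with det(I−A) = 0.37125:
  x_1 = (0.6000·205 + 0.3750·180 + 0.1500·235) / 0.37125 = 225.75 / 0.37125 ≈ 608.08
  x_2 = (0.2050·205 + 0.6850·180 + 0.1750·235) / 0.37125 = 206.45 / 0.37125 ≈ 556.09
  x_3 = (0.2675·205 + 0.2600·180 + 0.5000·235) / 0.37125 = 219.1375 / 0.37125 ≈ 590.27

x_1 = 608.08, x_2 = 556.09, x_3 = 590.27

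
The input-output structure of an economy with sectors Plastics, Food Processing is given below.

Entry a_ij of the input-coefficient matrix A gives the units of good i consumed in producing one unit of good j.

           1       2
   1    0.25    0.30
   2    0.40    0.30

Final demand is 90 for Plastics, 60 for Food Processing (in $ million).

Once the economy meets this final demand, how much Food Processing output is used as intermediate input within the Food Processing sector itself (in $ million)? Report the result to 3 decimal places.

I − A =
  [   0.75    -0.30]
  [  -0.40     0.70]
det(I−A) = (0.75)(0.70) − (-0.30)(-0.40) = 0.4050
adj(I−A) = [[0.70, 0.30], [0.40, 0.75]]
(I − A)⁻¹ = adj(I−A) / det(I−A) ≈
  [   1.7284     0.7407]
  [   0.9877     1.8519]
First solve x = (I − A)⁻¹ d = adj(I−A)·d / det(I−A); in particular x_2 = (0.40·90 + 0.75·60) / 0.4050 = 81.00 / 0.4050 = 200.00000.
Intermediate flow from 2 to 2: z_22 = a_22 · x_2 = 0.30 × 81.00 / 0.4050 = 24.30 / 0.4050 = 60.000.

z_22 = 60.000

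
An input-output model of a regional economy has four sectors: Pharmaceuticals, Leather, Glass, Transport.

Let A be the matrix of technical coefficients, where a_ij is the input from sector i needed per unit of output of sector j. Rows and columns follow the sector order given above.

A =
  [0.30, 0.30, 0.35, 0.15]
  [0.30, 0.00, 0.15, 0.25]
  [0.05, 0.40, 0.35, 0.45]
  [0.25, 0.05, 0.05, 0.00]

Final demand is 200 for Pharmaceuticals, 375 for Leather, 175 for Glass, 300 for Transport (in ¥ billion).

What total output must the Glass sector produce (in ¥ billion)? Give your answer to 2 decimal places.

x_3 = 2250.70

I − A =
  [   0.70    -0.30    -0.35    -0.15]
  [  -0.30     1.00    -0.15    -0.25]
  [  -0.05    -0.40     0.65    -0.45]
  [  -0.25    -0.05    -0.05     1.00]
Compute the cofactors C_ij = (−1)^(i+j)·(3×3 minor ij) of I−A; the adjugate is their transpose:
adj(I−A) = Cᵀ =
  [ 0.551000   0.344000   0.403000   0.350000]
  [ 0.253875   0.357625   0.237250   0.234250]
  [ 0.313625   0.329875   0.542750   0.373750]
  [ 0.166125   0.120375   0.139750   0.292750]
det(I−A) = Σ_j (I−A)_1j·C_1j = (0.70)(0.551000) + (-0.30)(0.253875) + (-0.35)(0.313625) + (-0.15)(0.166125) = 0.17485
(I − A)⁻¹ = adj(I−A) / det(I−A) ≈
  [   3.1513     1.9674     2.3048     2.0017]
  [   1.4520     2.0453     1.3569     1.3397]
  [   1.7937     1.8866     3.1041     2.1375]
  [   0.9501     0.6884     0.7993     1.6743]
x = (I − A)⁻¹ d = adj(I−A)·d / det(I−A), with det(I−A) = 0.17485:
  x_1 = (0.551000·200 + 0.344000·375 + 0.403000·175 + 0.350000·300) / 0.17485 = 414.725 / 0.17485 ≈ 2371.89
  x_2 = (0.253875·200 + 0.357625·375 + 0.237250·175 + 0.234250·300) / 0.17485 = 296.678125 / 0.17485 ≈ 1696.76
  x_3 = (0.313625·200 + 0.329875·375 + 0.542750·175 + 0.373750·300) / 0.17485 = 393.534375 / 0.17485 ≈ 2250.70
  x_4 = (0.166125·200 + 0.120375·375 + 0.139750·175 + 0.292750·300) / 0.17485 = 190.646875 / 0.17485 ≈ 1090.35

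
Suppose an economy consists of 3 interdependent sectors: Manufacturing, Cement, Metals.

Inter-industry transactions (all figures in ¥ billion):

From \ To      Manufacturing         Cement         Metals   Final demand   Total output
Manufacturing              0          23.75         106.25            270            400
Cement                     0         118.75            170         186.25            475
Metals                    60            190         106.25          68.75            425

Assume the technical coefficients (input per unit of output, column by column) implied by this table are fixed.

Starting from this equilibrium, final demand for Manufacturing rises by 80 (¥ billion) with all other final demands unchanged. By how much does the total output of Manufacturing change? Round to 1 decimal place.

Δx_1 = 86.7

Technical coefficients a_ij = z_ij / X_j:
  a_11 = 0/400 = 0.00, a_21 = 0/400 = 0.00, a_31 = 60/400 = 0.15
  a_12 = 23.75/475 = 0.05, a_22 = 118.75/475 = 0.25, a_32 = 190/475 = 0.40
  a_13 = 106.25/425 = 0.25, a_23 = 170/425 = 0.40, a_33 = 106.25/425 = 0.25
I − A =
  [   1.00    -0.05    -0.25]
  [   0.00     0.75    -0.40]
  [  -0.15    -0.40     0.75]
Cofactors of I−A, C_ij = (−1)^(i+j)·(minor ij) (rows/columns in the sector order above):
  C_11 = (0.75)(0.75) − (-0.40)(-0.40) = 0.4025
  C_12 = −[(0.00)(0.75) − (-0.40)(-0.15)] = 0.0600
  C_13 = (0.00)(-0.40) − (0.75)(-0.15) = 0.1125
  C_21 = −[(-0.05)(0.75) − (-0.25)(-0.40)] = 0.1375
  C_22 = (1.00)(0.75) − (-0.25)(-0.15) = 0.7125
  C_23 = −[(1.00)(-0.40) − (-0.05)(-0.15)] = 0.4075
  C_31 = (-0.05)(-0.40) − (-0.25)(0.75) = 0.2075
  C_32 = −[(1.00)(-0.40) − (-0.25)(0.00)] = 0.4000
  C_33 = (1.00)(0.75) − (-0.05)(0.00) = 0.7500
det(I−A) = Σ_j (I−A)_1j·C_1j = (1.00)(0.4025) + (-0.05)(0.0600) + (-0.25)(0.1125) = 0.371375
adj(I−A) = Cᵀ =
  [ 0.4025   0.1375   0.2075]
  [ 0.0600   0.7125   0.4000]
  [ 0.1125   0.4075   0.7500]
(I − A)⁻¹ = adj(I−A) / det(I−A) ≈
  [   1.0838     0.3702     0.5587]
  [   0.1616     1.9185     1.0771]
  [   0.3029     1.0973     2.0195]
Δx = (I − A)⁻¹ Δd with Δd having +80 in the Manufacturing component and 0 elsewhere.
So Δx_1 = L_11 · (+80), where L_11 = adj(I−A)_11 / det(I−A) = 0.4025 / 0.371375.
Δx_1 = 0.4025 × (+80) / 0.371375 = 32.20 / 0.371375 ≈ 86.7.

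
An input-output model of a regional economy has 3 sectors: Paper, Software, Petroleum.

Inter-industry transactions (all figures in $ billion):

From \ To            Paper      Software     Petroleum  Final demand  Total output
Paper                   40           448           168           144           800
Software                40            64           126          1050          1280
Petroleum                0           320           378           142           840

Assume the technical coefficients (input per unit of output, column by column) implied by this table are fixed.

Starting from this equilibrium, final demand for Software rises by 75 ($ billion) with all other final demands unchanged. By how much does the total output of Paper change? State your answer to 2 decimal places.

Δx_1 = 40.54

Technical coefficients a_ij = z_ij / X_j:
  a_11 = 40/800 = 0.05, a_21 = 40/800 = 0.05, a_31 = 0/800 = 0.00
  a_12 = 448/1280 = 0.35, a_22 = 64/1280 = 0.05, a_32 = 320/1280 = 0.25
  a_13 = 168/840 = 0.20, a_23 = 126/840 = 0.15, a_33 = 378/840 = 0.45
I − A =
  [   0.95    -0.35    -0.20]
  [  -0.05     0.95    -0.15]
  [   0.00    -0.25     0.55]
Cofactors of I−A, C_ij = (−1)^(i+j)·(minor ij) (rows/columns in the sector order above):
  C_11 = (0.95)(0.55) − (-0.15)(-0.25) = 0.4850
  C_12 = −[(-0.05)(0.55) − (-0.15)(0.00)] = 0.0275
  C_13 = (-0.05)(-0.25) − (0.95)(0.00) = 0.0125
  C_21 = −[(-0.35)(0.55) − (-0.20)(-0.25)] = 0.2425
  C_22 = (0.95)(0.55) − (-0.20)(0.00) = 0.5225
  C_23 = −[(0.95)(-0.25) − (-0.35)(0.00)] = 0.2375
  C_31 = (-0.35)(-0.15) − (-0.20)(0.95) = 0.2425
  C_32 = −[(0.95)(-0.15) − (-0.20)(-0.05)] = 0.1525
  C_33 = (0.95)(0.95) − (-0.35)(-0.05) = 0.8850
det(I−A) = Σ_j (I−A)_1j·C_1j = (0.95)(0.4850) + (-0.35)(0.0275) + (-0.20)(0.0125) = 0.448625
adj(I−A) = Cᵀ =
  [ 0.4850   0.2425   0.2425]
  [ 0.0275   0.5225   0.1525]
  [ 0.0125   0.2375   0.8850]
(I − A)⁻¹ = adj(I−A) / det(I−A) ≈
  [   1.0811     0.5405     0.5405]
  [   0.0613     1.1647     0.3399]
  [   0.0279     0.5294     1.9727]
Δx = (I − A)⁻¹ Δd with Δd having +75 in the Software component and 0 elsewhere.
So Δx_1 = L_12 · (+75), where L_12 = adj(I−A)_12 / det(I−A) = 0.2425 / 0.448625.
Δx_1 = 0.2425 × (+75) / 0.448625 = 18.1875 / 0.448625 ≈ 40.54.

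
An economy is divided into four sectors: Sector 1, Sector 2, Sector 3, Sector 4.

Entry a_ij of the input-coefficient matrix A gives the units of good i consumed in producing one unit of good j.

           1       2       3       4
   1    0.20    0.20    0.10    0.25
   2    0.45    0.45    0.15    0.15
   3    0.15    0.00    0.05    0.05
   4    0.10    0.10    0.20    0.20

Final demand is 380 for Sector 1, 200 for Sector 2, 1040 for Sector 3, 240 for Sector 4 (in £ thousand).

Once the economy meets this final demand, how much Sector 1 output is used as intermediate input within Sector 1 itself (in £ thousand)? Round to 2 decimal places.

z_11 = 320.68

I − A =
  [   0.80    -0.20    -0.10    -0.25]
  [  -0.45     0.55    -0.15    -0.15]
  [  -0.15     0.00     0.95    -0.05]
  [  -0.10    -0.10    -0.20     0.80]
Compute the cofactors C_ij = (−1)^(i+j)·(3×3 minor ij) of I−A; the adjugate is their transpose:
adj(I−A) = Cᵀ =
  [ 0.397500   0.174250   0.103750   0.163375]
  [ 0.375000   0.556250   0.176250   0.232500]
  [ 0.068750   0.032750   0.240000   0.042625]
  [ 0.113750   0.099500   0.095000   0.319750]
det(I−A) = Σ_j (I−A)_1j·C_1j = (0.80)(0.397500) + (-0.20)(0.375000) + (-0.10)(0.068750) + (-0.25)(0.113750) = 0.2076875
(I − A)⁻¹ = adj(I−A) / det(I−A) ≈
  [   1.9139     0.8390     0.4995     0.7866]
  [   1.8056     2.6783     0.8486     1.1195]
  [   0.3310     0.1577     1.1556     0.2052]
  [   0.5477     0.4791     0.4574     1.5396]
First solve x = (I − A)⁻¹ d = adj(I−A)·d / det(I−A); in particular x_1 = (0.397500·380 + 0.174250·200 + 0.103750·1040 + 0.163375·240) / 0.2076875 = 333.01 / 0.2076875 ≈ 1603.4186.
Intermediate flow from 1 to 1: z_11 = a_11 · x_1 = 0.20 × 333.01 / 0.2076875 = 66.602 / 0.2076875 ≈ 320.68.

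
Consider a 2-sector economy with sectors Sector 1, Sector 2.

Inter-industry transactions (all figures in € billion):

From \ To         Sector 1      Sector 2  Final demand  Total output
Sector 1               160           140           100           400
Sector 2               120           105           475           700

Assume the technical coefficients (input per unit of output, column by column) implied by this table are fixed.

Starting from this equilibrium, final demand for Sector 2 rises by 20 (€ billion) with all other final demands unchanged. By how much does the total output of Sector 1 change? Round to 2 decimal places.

Technical coefficients a_ij = z_ij / X_j:
  a_11 = 160/400 = 0.40, a_21 = 120/400 = 0.30
  a_12 = 140/700 = 0.20, a_22 = 105/700 = 0.15
I − A =
  [   0.60    -0.20]
  [  -0.30     0.85]
det(I−A) = (0.60)(0.85) − (-0.20)(-0.30) = 0.4500
adj(I−A) = [[0.85, 0.20], [0.30, 0.60]]
(I − A)⁻¹ = adj(I−A) / det(I−A) ≈
  [   1.8889     0.4444]
  [   0.6667     1.3333]
Δx = (I − A)⁻¹ Δd with Δd having +20 in the Sector 2 component and 0 elsewhere.
So Δx_1 = L_12 · (+20), where L_12 = adj(I−A)_12 / det(I−A) = 0.20 / 0.4500.
Δx_1 = 0.20 × (+20) / 0.4500 = 4.00 / 0.4500 ≈ 8.89.

Δx_1 = 8.89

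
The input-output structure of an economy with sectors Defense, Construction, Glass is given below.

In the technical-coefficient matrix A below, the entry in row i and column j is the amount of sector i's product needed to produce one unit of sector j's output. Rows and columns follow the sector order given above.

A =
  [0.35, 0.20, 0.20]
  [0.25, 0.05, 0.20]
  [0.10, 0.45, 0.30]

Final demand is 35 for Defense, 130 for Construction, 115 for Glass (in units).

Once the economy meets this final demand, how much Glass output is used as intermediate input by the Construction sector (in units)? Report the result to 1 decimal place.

z_GC = 129.0

I − A =
  [   0.65    -0.20    -0.20]
  [  -0.25     0.95    -0.20]
  [  -0.10    -0.45     0.70]
Cofactors of I−A, C_ij = (−1)^(i+j)·(minor ij) (rows/columns in the sector order above):
  C_11 = (0.95)(0.70) − (-0.20)(-0.45) = 0.5750
  C_12 = −[(-0.25)(0.70) − (-0.20)(-0.10)] = 0.1950
  C_13 = (-0.25)(-0.45) − (0.95)(-0.10) = 0.2075
  C_21 = −[(-0.20)(0.70) − (-0.20)(-0.45)] = 0.2300
  C_22 = (0.65)(0.70) − (-0.20)(-0.10) = 0.4350
  C_23 = −[(0.65)(-0.45) − (-0.20)(-0.10)] = 0.3125
  C_31 = (-0.20)(-0.20) − (-0.20)(0.95) = 0.2300
  C_32 = −[(0.65)(-0.20) − (-0.20)(-0.25)] = 0.1800
  C_33 = (0.65)(0.95) − (-0.20)(-0.25) = 0.5675
det(I−A) = Σ_j (I−A)_1j·C_1j = (0.65)(0.5750) + (-0.20)(0.1950) + (-0.20)(0.2075) = 0.29325
adj(I−A) = Cᵀ =
  [ 0.5750   0.2300   0.2300]
  [ 0.1950   0.4350   0.1800]
  [ 0.2075   0.3125   0.5675]
(I − A)⁻¹ = adj(I−A) / det(I−A) ≈
  [   1.9608     0.7843     0.7843]
  [   0.6650     1.4834     0.6138]
  [   0.7076     1.0656     1.9352]
First solve x = (I − A)⁻¹ d = adj(I−A)·d / det(I−A); in particular x_C = (0.1950·35 + 0.4350·130 + 0.1800·115) / 0.29325 = 84.075 / 0.29325 ≈ 286.701.
Intermediate flow from G to C: z_GC = a_GC · x_C = 0.45 × 84.075 / 0.29325 = 37.83375 / 0.29325 ≈ 129.0.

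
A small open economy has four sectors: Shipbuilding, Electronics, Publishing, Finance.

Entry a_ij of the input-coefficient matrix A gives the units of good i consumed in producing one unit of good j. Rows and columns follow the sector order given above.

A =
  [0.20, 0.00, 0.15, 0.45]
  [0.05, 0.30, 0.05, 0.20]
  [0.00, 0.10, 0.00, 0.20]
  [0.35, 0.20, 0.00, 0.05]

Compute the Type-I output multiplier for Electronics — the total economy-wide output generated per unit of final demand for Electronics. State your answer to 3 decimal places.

I − A =
  [   0.80     0.00    -0.15    -0.45]
  [  -0.05     0.70    -0.05    -0.20]
  [   0.00    -0.10     1.00    -0.20]
  [  -0.35    -0.20     0.00     0.95]
Compute the cofactors C_ij = (−1)^(i+j)·(3×3 minor ij) of I−A; the adjugate is their transpose:
adj(I−A) = Cᵀ =
  [ 0.61825   0.11025   0.09825   0.33675]
  [ 0.12100   0.59200   0.04775   0.19200]
  [ 0.06275   0.09225   0.38525   0.13025]
  [ 0.25325   0.16525   0.04625   0.55525]
det(I−A) = Σ_j (I−A)_1j·C_1j = (0.80)(0.61825) + (0.00)(0.12100) + (-0.15)(0.06275) + (-0.45)(0.25325) = 0.371225
(I − A)⁻¹ = adj(I−A) / det(I−A) ≈
  [   1.6654     0.2970     0.2647     0.9071]
  [   0.3259     1.5947     0.1286     0.5172]
  [   0.1690     0.2485     1.0378     0.3509]
  [   0.6822     0.4451     0.1246     1.4957]
The output multiplier for sector j is the column-j sum of the Leontief inverse (I − A)⁻¹ = adj(I−A) / det(I−A).
Column E of adj(I−A): (0.11025, 0.59200, 0.09225, 0.16525); det(I−A) = 0.371225.
m_E = (0.11025 + 0.59200 + 0.09225 + 0.16525) / 0.371225 = 0.95975 / 0.371225 ≈ 2.585.

m_E = 2.585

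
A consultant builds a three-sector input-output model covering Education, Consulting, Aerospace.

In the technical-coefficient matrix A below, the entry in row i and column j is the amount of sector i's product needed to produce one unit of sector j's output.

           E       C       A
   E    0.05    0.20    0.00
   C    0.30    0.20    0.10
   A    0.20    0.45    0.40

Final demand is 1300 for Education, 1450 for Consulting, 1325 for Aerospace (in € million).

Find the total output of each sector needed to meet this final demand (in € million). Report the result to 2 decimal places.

I − A =
  [   0.95    -0.20     0.00]
  [  -0.30     0.80    -0.10]
  [  -0.20    -0.45     0.60]
Cofactors of I−A, C_ij = (−1)^(i+j)·(minor ij) (rows/columns in the sector order above):
  C_11 = (0.80)(0.60) − (-0.10)(-0.45) = 0.4350
  C_12 = −[(-0.30)(0.60) − (-0.10)(-0.20)] = 0.2000
  C_13 = (-0.30)(-0.45) − (0.80)(-0.20) = 0.2950
  C_21 = −[(-0.20)(0.60) − (0.00)(-0.45)] = 0.1200
  C_22 = (0.95)(0.60) − (0.00)(-0.20) = 0.5700
  C_23 = −[(0.95)(-0.45) − (-0.20)(-0.20)] = 0.4675
  C_31 = (-0.20)(-0.10) − (0.00)(0.80) = 0.0200
  C_32 = −[(0.95)(-0.10) − (0.00)(-0.30)] = 0.0950
  C_33 = (0.95)(0.80) − (-0.20)(-0.30) = 0.7000
det(I−A) = Σ_j (I−A)_1j·C_1j = (0.95)(0.4350) + (-0.20)(0.2000) + (0.00)(0.2950) = 0.37325
adj(I−A) = Cᵀ =
  [ 0.4350   0.1200   0.0200]
  [ 0.2000   0.5700   0.0950]
  [ 0.2950   0.4675   0.7000]
(I − A)⁻¹ = adj(I−A) / det(I−A) ≈
  [   1.1654     0.3215     0.0536]
  [   0.5358     1.5271     0.2545]
  [   0.7904     1.2525     1.8754]
x = (I − A)⁻¹ d = adj(I−A)·d / det(I−A), with det(I−A) = 0.37325:
  x_E = (0.4350·1300 + 0.1200·1450 + 0.0200·1325) / 0.37325 = 766.00 / 0.37325 ≈ 2052.24
  x_C = (0.2000·1300 + 0.5700·1450 + 0.0950·1325) / 0.37325 = 1212.375 / 0.37325 ≈ 3248.16
  x_A = (0.2950·1300 + 0.4675·1450 + 0.7000·1325) / 0.37325 = 1988.875 / 0.37325 ≈ 5328.53

x_E = 2052.24, x_C = 3248.16, x_A = 5328.53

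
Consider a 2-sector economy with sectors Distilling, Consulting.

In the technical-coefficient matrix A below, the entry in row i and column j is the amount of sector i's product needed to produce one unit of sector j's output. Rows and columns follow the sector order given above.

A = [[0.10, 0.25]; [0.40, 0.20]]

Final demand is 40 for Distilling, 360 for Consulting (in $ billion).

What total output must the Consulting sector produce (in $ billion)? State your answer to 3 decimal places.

x_2 = 548.387

I − A =
  [   0.90    -0.25]
  [  -0.40     0.80]
det(I−A) = (0.90)(0.80) − (-0.25)(-0.40) = 0.6200
adj(I−A) = [[0.80, 0.25], [0.40, 0.90]]
(I − A)⁻¹ = adj(I−A) / det(I−A) ≈
  [   1.2903     0.4032]
  [   0.6452     1.4516]
x = (I − A)⁻¹ d = adj(I−A)·d / det(I−A), with det(I−A) = 0.6200:
  x_1 = (0.80·40 + 0.25·360) / 0.6200 = 122.00 / 0.6200 ≈ 196.774
  x_2 = (0.40·40 + 0.90·360) / 0.6200 = 340.00 / 0.6200 ≈ 548.387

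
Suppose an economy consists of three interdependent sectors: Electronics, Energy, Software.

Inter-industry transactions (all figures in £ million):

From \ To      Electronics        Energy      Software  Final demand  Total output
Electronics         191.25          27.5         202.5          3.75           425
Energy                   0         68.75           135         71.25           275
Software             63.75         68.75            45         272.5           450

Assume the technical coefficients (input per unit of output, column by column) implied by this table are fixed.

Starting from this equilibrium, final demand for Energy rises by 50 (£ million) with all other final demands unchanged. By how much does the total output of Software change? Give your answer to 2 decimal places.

Technical coefficients a_ij = z_ij / X_j:
  a_11 = 191.25/425 = 0.45, a_21 = 0/425 = 0.00, a_31 = 63.75/425 = 0.15
  a_12 = 27.5/275 = 0.10, a_22 = 68.75/275 = 0.25, a_32 = 68.75/275 = 0.25
  a_13 = 202.5/450 = 0.45, a_23 = 135/450 = 0.30, a_33 = 45/450 = 0.10
I − A =
  [   0.55    -0.10    -0.45]
  [   0.00     0.75    -0.30]
  [  -0.15    -0.25     0.90]
Cofactors of I−A, C_ij = (−1)^(i+j)·(minor ij) (rows/columns in the sector order above):
  C_11 = (0.75)(0.90) − (-0.30)(-0.25) = 0.6000
  C_12 = −[(0.00)(0.90) − (-0.30)(-0.15)] = 0.0450
  C_13 = (0.00)(-0.25) − (0.75)(-0.15) = 0.1125
  C_21 = −[(-0.10)(0.90) − (-0.45)(-0.25)] = 0.2025
  C_22 = (0.55)(0.90) − (-0.45)(-0.15) = 0.4275
  C_23 = −[(0.55)(-0.25) − (-0.10)(-0.15)] = 0.1525
  C_31 = (-0.10)(-0.30) − (-0.45)(0.75) = 0.3675
  C_32 = −[(0.55)(-0.30) − (-0.45)(0.00)] = 0.1650
  C_33 = (0.55)(0.75) − (-0.10)(0.00) = 0.4125
det(I−A) = Σ_j (I−A)_1j·C_1j = (0.55)(0.6000) + (-0.10)(0.0450) + (-0.45)(0.1125) = 0.274875
adj(I−A) = Cᵀ =
  [ 0.6000   0.2025   0.3675]
  [ 0.0450   0.4275   0.1650]
  [ 0.1125   0.1525   0.4125]
(I − A)⁻¹ = adj(I−A) / det(I−A) ≈
  [   2.1828     0.7367     1.3370]
  [   0.1637     1.5553     0.6003]
  [   0.4093     0.5548     1.5007]
Δx = (I − A)⁻¹ Δd with Δd having +50 in the Energy component and 0 elsewhere.
So Δx_3 = L_32 · (+50), where L_32 = adj(I−A)_32 / det(I−A) = 0.1525 / 0.274875.
Δx_3 = 0.1525 × (+50) / 0.274875 = 7.625 / 0.274875 ≈ 27.74.

Δx_3 = 27.74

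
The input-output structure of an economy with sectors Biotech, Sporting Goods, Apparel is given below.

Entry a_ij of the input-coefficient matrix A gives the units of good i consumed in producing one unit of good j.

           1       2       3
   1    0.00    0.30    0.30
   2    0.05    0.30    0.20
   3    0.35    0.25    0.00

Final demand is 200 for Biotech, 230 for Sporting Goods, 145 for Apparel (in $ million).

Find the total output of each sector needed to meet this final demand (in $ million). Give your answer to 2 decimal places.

x_1 = 475.83, x_2 = 486.31, x_3 = 433.12

I − A =
  [   1.00    -0.30    -0.30]
  [  -0.05     0.70    -0.20]
  [  -0.35    -0.25     1.00]
Cofactors of I−A, C_ij = (−1)^(i+j)·(minor ij) (rows/columns in the sector order above):
  C_11 = (0.70)(1.00) − (-0.20)(-0.25) = 0.6500
  C_12 = −[(-0.05)(1.00) − (-0.20)(-0.35)] = 0.1200
  C_13 = (-0.05)(-0.25) − (0.70)(-0.35) = 0.2575
  C_21 = −[(-0.30)(1.00) − (-0.30)(-0.25)] = 0.3750
  C_22 = (1.00)(1.00) − (-0.30)(-0.35) = 0.8950
  C_23 = −[(1.00)(-0.25) − (-0.30)(-0.35)] = 0.3550
  C_31 = (-0.30)(-0.20) − (-0.30)(0.70) = 0.2700
  C_32 = −[(1.00)(-0.20) − (-0.30)(-0.05)] = 0.2150
  C_33 = (1.00)(0.70) − (-0.30)(-0.05) = 0.6850
det(I−A) = Σ_j (I−A)_1j·C_1j = (1.00)(0.6500) + (-0.30)(0.1200) + (-0.30)(0.2575) = 0.53675
adj(I−A) = Cᵀ =
  [ 0.6500   0.3750   0.2700]
  [ 0.1200   0.8950   0.2150]
  [ 0.2575   0.3550   0.6850]
(I − A)⁻¹ = adj(I−A) / det(I−A) ≈
  [   1.2110     0.6986     0.5030]
  [   0.2236     1.6674     0.4006]
  [   0.4797     0.6614     1.2762]
x = (I − A)⁻¹ d = adj(I−A)·d / det(I−A), with det(I−A) = 0.53675:
  x_1 = (0.6500·200 + 0.3750·230 + 0.2700·145) / 0.53675 = 255.40 / 0.53675 ≈ 475.83
  x_2 = (0.1200·200 + 0.8950·230 + 0.2150·145) / 0.53675 = 261.025 / 0.53675 ≈ 486.31
  x_3 = (0.2575·200 + 0.3550·230 + 0.6850·145) / 0.53675 = 232.475 / 0.53675 ≈ 433.12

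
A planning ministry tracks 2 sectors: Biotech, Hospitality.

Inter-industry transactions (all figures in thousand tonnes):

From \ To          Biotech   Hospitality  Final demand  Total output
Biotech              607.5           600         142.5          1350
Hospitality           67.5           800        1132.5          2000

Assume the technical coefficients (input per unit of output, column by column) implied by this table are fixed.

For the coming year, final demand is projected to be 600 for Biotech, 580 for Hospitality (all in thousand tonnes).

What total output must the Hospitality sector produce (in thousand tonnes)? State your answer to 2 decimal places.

Technical coefficients a_ij = z_ij / X_j:
  a_BB = 607.5/1350 = 0.45, a_HB = 67.5/1350 = 0.05
  a_BH = 600/2000 = 0.30, a_HH = 800/2000 = 0.40
I − A =
  [   0.55    -0.30]
  [  -0.05     0.60]
det(I−A) = (0.55)(0.60) − (-0.30)(-0.05) = 0.3150
adj(I−A) = [[0.60, 0.30], [0.05, 0.55]]
(I − A)⁻¹ = adj(I−A) / det(I−A) ≈
  [   1.9048     0.9524]
  [   0.1587     1.7460]
x = (I − A)⁻¹ d = adj(I−A)·d / det(I−A), with det(I−A) = 0.3150:
  x_B = (0.60·600 + 0.30·580) / 0.3150 = 534.00 / 0.3150 ≈ 1695.24
  x_H = (0.05·600 + 0.55·580) / 0.3150 = 349.00 / 0.3150 ≈ 1107.94

x_H = 1107.94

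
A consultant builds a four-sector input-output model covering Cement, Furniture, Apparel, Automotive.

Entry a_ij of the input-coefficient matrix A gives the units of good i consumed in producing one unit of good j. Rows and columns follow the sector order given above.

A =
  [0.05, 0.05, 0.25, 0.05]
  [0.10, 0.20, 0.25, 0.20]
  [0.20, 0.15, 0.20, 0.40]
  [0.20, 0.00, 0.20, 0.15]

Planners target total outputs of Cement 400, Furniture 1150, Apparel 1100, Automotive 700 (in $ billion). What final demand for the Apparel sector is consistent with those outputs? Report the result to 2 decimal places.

I − A =
  [   0.95    -0.05    -0.25    -0.05]
  [  -0.10     0.80    -0.25    -0.20]
  [  -0.20    -0.15     0.80    -0.40]
  [  -0.20     0.00    -0.20     0.85]
d = (I − A) x:
  d_1 = (+0.95)·400 + (-0.05)·1150 + (-0.25)·1100 + (-0.05)·700 = 12.50
  d_2 = (-0.10)·400 + (+0.80)·1150 + (-0.25)·1100 + (-0.20)·700 = 465.00
  d_3 = (-0.20)·400 + (-0.15)·1150 + (+0.80)·1100 + (-0.40)·700 = 347.50
  d_4 = (-0.20)·400 + (+0.00)·1150 + (-0.20)·1100 + (+0.85)·700 = 295.00

d_3 = 347.50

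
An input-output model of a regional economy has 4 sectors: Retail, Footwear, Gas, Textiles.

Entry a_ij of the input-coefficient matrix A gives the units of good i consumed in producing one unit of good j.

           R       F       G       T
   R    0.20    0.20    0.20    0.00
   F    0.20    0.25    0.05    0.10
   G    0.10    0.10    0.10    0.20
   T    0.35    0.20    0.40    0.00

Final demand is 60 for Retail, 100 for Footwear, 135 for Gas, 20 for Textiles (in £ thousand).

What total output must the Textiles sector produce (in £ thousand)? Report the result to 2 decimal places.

I − A =
  [   0.80    -0.20    -0.20     0.00]
  [  -0.20     0.75    -0.05    -0.10]
  [  -0.10    -0.10     0.90    -0.20]
  [  -0.35    -0.20    -0.40     1.00]
Compute the cofactors C_ij = (−1)^(i+j)·(3×3 minor ij) of I−A; the adjugate is their transpose:
adj(I−A) = Cᵀ =
  [ 0.5860   0.1920   0.1640   0.0520]
  [ 0.2080   0.6220   0.1190   0.0860]
  [ 0.1570   0.1460   0.5370   0.1220]
  [ 0.3095   0.2500   0.2960   0.4800]
det(I−A) = Σ_j (I−A)_1j·C_1j = (0.80)(0.5860) + (-0.20)(0.2080) + (-0.20)(0.1570) + (0.00)(0.3095) = 0.3958
(I − A)⁻¹ = adj(I−A) / det(I−A) ≈
  [   1.4805     0.4851     0.4144     0.1314]
  [   0.5255     1.5715     0.3007     0.2173]
  [   0.3967     0.3689     1.3567     0.3082]
  [   0.7820     0.6316     0.7479     1.2127]
x = (I − A)⁻¹ d = adj(I−A)·d / det(I−A), with det(I−A) = 0.3958:
  x_R = (0.5860·60 + 0.1920·100 + 0.1640·135 + 0.0520·20) / 0.3958 = 77.54 / 0.3958 ≈ 195.91
  x_F = (0.2080·60 + 0.6220·100 + 0.1190·135 + 0.0860·20) / 0.3958 = 92.465 / 0.3958 ≈ 233.62
  x_G = (0.1570·60 + 0.1460·100 + 0.5370·135 + 0.1220·20) / 0.3958 = 98.955 / 0.3958 ≈ 250.01
  x_T = (0.3095·60 + 0.2500·100 + 0.2960·135 + 0.4800·20) / 0.3958 = 93.13 / 0.3958 ≈ 235.30

x_T = 235.30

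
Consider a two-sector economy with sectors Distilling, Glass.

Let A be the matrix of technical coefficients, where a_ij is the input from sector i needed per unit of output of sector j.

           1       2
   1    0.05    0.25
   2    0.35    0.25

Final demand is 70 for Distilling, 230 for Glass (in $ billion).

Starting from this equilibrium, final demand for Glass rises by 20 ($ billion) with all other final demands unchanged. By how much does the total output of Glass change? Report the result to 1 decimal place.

Δx_2 = 30.4

I − A =
  [   0.95    -0.25]
  [  -0.35     0.75]
det(I−A) = (0.95)(0.75) − (-0.25)(-0.35) = 0.6250
adj(I−A) = [[0.75, 0.25], [0.35, 0.95]]
(I − A)⁻¹ = adj(I−A) / det(I−A) ≈
  [   1.2000     0.4000]
  [   0.5600     1.5200]
Δx = (I − A)⁻¹ Δd with Δd having +20 in the Glass component and 0 elsewhere.
So Δx_2 = L_22 · (+20), where L_22 = adj(I−A)_22 / det(I−A) = 0.95 / 0.6250.
Δx_2 = 0.95 × (+20) / 0.6250 = 19.00 / 0.6250 = 30.4.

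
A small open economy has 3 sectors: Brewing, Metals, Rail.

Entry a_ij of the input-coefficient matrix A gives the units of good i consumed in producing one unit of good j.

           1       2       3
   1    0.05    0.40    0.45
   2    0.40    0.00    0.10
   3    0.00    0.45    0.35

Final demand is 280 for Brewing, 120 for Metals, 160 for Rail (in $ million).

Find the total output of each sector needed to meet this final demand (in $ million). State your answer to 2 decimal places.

x_1 = 778.19, x_2 = 489.80, x_3 = 585.25

I − A =
  [   0.95    -0.40    -0.45]
  [  -0.40     1.00    -0.10]
  [   0.00    -0.45     0.65]
Cofactors of I−A, C_ij = (−1)^(i+j)·(minor ij) (rows/columns in the sector order above):
  C_11 = (1.00)(0.65) − (-0.10)(-0.45) = 0.6050
  C_12 = −[(-0.40)(0.65) − (-0.10)(0.00)] = 0.2600
  C_13 = (-0.40)(-0.45) − (1.00)(0.00) = 0.1800
  C_21 = −[(-0.40)(0.65) − (-0.45)(-0.45)] = 0.4625
  C_22 = (0.95)(0.65) − (-0.45)(0.00) = 0.6175
  C_23 = −[(0.95)(-0.45) − (-0.40)(0.00)] = 0.4275
  C_31 = (-0.40)(-0.10) − (-0.45)(1.00) = 0.4900
  C_32 = −[(0.95)(-0.10) − (-0.45)(-0.40)] = 0.2750
  C_33 = (0.95)(1.00) − (-0.40)(-0.40) = 0.7900
det(I−A) = Σ_j (I−A)_1j·C_1j = (0.95)(0.6050) + (-0.40)(0.2600) + (-0.45)(0.1800) = 0.38975
adj(I−A) = Cᵀ =
  [ 0.6050   0.4625   0.4900]
  [ 0.2600   0.6175   0.2750]
  [ 0.1800   0.4275   0.7900]
(I − A)⁻¹ = adj(I−A) / det(I−A) ≈
  [   1.5523     1.1867     1.2572]
  [   0.6671     1.5843     0.7056]
  [   0.4618     1.0969     2.0269]
x = (I − A)⁻¹ d = adj(I−A)·d / det(I−A), with det(I−A) = 0.38975:
  x_1 = (0.6050·280 + 0.4625·120 + 0.4900·160) / 0.38975 = 303.30 / 0.38975 ≈ 778.19
  x_2 = (0.2600·280 + 0.6175·120 + 0.2750·160) / 0.38975 = 190.90 / 0.38975 ≈ 489.80
  x_3 = (0.1800·280 + 0.4275·120 + 0.7900·160) / 0.38975 = 228.10 / 0.38975 ≈ 585.25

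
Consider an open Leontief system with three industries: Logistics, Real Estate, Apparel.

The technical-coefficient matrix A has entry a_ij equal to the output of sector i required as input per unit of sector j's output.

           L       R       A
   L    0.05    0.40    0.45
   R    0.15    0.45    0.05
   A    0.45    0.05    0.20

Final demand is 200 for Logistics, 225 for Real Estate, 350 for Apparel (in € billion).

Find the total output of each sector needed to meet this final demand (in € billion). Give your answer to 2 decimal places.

I − A =
  [   0.95    -0.40    -0.45]
  [  -0.15     0.55    -0.05]
  [  -0.45    -0.05     0.80]
Cofactors of I−A, C_ij = (−1)^(i+j)·(minor ij) (rows/columns in the sector order above):
  C_11 = (0.55)(0.80) − (-0.05)(-0.05) = 0.4375
  C_12 = −[(-0.15)(0.80) − (-0.05)(-0.45)] = 0.1425
  C_13 = (-0.15)(-0.05) − (0.55)(-0.45) = 0.2550
  C_21 = −[(-0.40)(0.80) − (-0.45)(-0.05)] = 0.3425
  C_22 = (0.95)(0.80) − (-0.45)(-0.45) = 0.5575
  C_23 = −[(0.95)(-0.05) − (-0.40)(-0.45)] = 0.2275
  C_31 = (-0.40)(-0.05) − (-0.45)(0.55) = 0.2675
  C_32 = −[(0.95)(-0.05) − (-0.45)(-0.15)] = 0.1150
  C_33 = (0.95)(0.55) − (-0.40)(-0.15) = 0.4625
det(I−A) = Σ_j (I−A)_1j·C_1j = (0.95)(0.4375) + (-0.40)(0.1425) + (-0.45)(0.2550) = 0.243875
adj(I−A) = Cᵀ =
  [ 0.4375   0.3425   0.2675]
  [ 0.1425   0.5575   0.1150]
  [ 0.2550   0.2275   0.4625]
(I − A)⁻¹ = adj(I−A) / det(I−A) ≈
  [   1.7940     1.4044     1.0969]
  [   0.5843     2.2860     0.4716]
  [   1.0456     0.9329     1.8965]
x = (I − A)⁻¹ d = adj(I−A)·d / det(I−A), with det(I−A) = 0.243875:
  x_L = (0.4375·200 + 0.3425·225 + 0.2675·350) / 0.243875 = 258.1875 / 0.243875 ≈ 1058.69
  x_R = (0.1425·200 + 0.5575·225 + 0.1150·350) / 0.243875 = 194.1875 / 0.243875 ≈ 796.26
  x_A = (0.2550·200 + 0.2275·225 + 0.4625·350) / 0.243875 = 264.0625 / 0.243875 ≈ 1082.78

x_L = 1058.69, x_R = 796.26, x_A = 1082.78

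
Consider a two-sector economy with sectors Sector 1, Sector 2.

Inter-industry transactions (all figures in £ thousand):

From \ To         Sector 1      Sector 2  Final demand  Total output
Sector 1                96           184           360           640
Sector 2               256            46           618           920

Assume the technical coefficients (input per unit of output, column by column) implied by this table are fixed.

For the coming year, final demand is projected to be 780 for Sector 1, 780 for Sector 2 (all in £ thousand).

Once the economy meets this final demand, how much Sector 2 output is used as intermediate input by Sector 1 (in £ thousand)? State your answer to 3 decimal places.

Technical coefficients a_ij = z_ij / X_j:
  a_11 = 96/640 = 0.15, a_21 = 256/640 = 0.40
  a_12 = 184/920 = 0.20, a_22 = 46/920 = 0.05
I − A =
  [   0.85    -0.20]
  [  -0.40     0.95]
det(I−A) = (0.85)(0.95) − (-0.20)(-0.40) = 0.7275
adj(I−A) = [[0.95, 0.20], [0.40, 0.85]]
(I − A)⁻¹ = adj(I−A) / det(I−A) ≈
  [   1.3058     0.2749]
  [   0.5498     1.1684]
First solve x = (I − A)⁻¹ d = adj(I−A)·d / det(I−A); in particular x_1 = (0.95·780 + 0.20·780) / 0.7275 = 897.00 / 0.7275 ≈ 1232.98969.
Intermediate flow from 2 to 1: z_21 = a_21 · x_1 = 0.40 × 897.00 / 0.7275 = 358.80 / 0.7275 ≈ 493.196.

z_21 = 493.196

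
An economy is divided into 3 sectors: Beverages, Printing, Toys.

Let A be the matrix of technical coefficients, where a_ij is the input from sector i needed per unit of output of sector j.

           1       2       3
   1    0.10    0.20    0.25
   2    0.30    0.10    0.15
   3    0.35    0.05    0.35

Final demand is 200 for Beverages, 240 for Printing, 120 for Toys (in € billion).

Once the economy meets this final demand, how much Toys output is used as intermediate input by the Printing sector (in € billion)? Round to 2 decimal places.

I − A =
  [   0.90    -0.20    -0.25]
  [  -0.30     0.90    -0.15]
  [  -0.35    -0.05     0.65]
Cofactors of I−A, C_ij = (−1)^(i+j)·(minor ij) (rows/columns in the sector order above):
  C_11 = (0.90)(0.65) − (-0.15)(-0.05) = 0.5775
  C_12 = −[(-0.30)(0.65) − (-0.15)(-0.35)] = 0.2475
  C_13 = (-0.30)(-0.05) − (0.90)(-0.35) = 0.3300
  C_21 = −[(-0.20)(0.65) − (-0.25)(-0.05)] = 0.1425
  C_22 = (0.90)(0.65) − (-0.25)(-0.35) = 0.4975
  C_23 = −[(0.90)(-0.05) − (-0.20)(-0.35)] = 0.1150
  C_31 = (-0.20)(-0.15) − (-0.25)(0.90) = 0.2550
  C_32 = −[(0.90)(-0.15) − (-0.25)(-0.30)] = 0.2100
  C_33 = (0.90)(0.90) − (-0.20)(-0.30) = 0.7500
det(I−A) = Σ_j (I−A)_1j·C_1j = (0.90)(0.5775) + (-0.20)(0.2475) + (-0.25)(0.3300) = 0.38775
adj(I−A) = Cᵀ =
  [ 0.5775   0.1425   0.2550]
  [ 0.2475   0.4975   0.2100]
  [ 0.3300   0.1150   0.7500]
(I − A)⁻¹ = adj(I−A) / det(I−A) ≈
  [   1.4894     0.3675     0.6576]
  [   0.6383     1.2830     0.5416]
  [   0.8511     0.2966     1.9342]
First solve x = (I − A)⁻¹ d = adj(I−A)·d / det(I−A); in particular x_2 = (0.2475·200 + 0.4975·240 + 0.2100·120) / 0.38775 = 194.10 / 0.38775 ≈ 500.5803.
Intermediate flow from 3 to 2: z_32 = a_32 · x_2 = 0.05 × 194.10 / 0.38775 = 9.705 / 0.38775 ≈ 25.03.

z_32 = 25.03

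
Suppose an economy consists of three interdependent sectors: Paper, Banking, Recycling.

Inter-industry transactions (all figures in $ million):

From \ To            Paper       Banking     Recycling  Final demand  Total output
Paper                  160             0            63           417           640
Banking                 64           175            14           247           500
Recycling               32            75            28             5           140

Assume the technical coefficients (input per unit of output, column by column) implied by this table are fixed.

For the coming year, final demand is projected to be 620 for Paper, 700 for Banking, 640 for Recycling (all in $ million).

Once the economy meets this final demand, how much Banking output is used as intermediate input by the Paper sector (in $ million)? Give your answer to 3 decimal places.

Technical coefficients a_ij = z_ij / X_j:
  a_PP = 160/640 = 0.25, a_BP = 64/640 = 0.10, a_RP = 32/640 = 0.05
  a_PB = 0/500 = 0.00, a_BB = 175/500 = 0.35, a_RB = 75/500 = 0.15
  a_PR = 63/140 = 0.45, a_BR = 14/140 = 0.10, a_RR = 28/140 = 0.20
I − A =
  [   0.75     0.00    -0.45]
  [  -0.10     0.65    -0.10]
  [  -0.05    -0.15     0.80]
Cofactors of I−A, C_ij = (−1)^(i+j)·(minor ij) (rows/columns in the sector order above):
  C_11 = (0.65)(0.80) − (-0.10)(-0.15) = 0.5050
  C_12 = −[(-0.10)(0.80) − (-0.10)(-0.05)] = 0.0850
  C_13 = (-0.10)(-0.15) − (0.65)(-0.05) = 0.0475
  C_21 = −[(0.00)(0.80) − (-0.45)(-0.15)] = 0.0675
  C_22 = (0.75)(0.80) − (-0.45)(-0.05) = 0.5775
  C_23 = −[(0.75)(-0.15) − (0.00)(-0.05)] = 0.1125
  C_31 = (0.00)(-0.10) − (-0.45)(0.65) = 0.2925
  C_32 = −[(0.75)(-0.10) − (-0.45)(-0.10)] = 0.1200
  C_33 = (0.75)(0.65) − (0.00)(-0.10) = 0.4875
det(I−A) = Σ_j (I−A)_1j·C_1j = (0.75)(0.5050) + (0.00)(0.0850) + (-0.45)(0.0475) = 0.357375
adj(I−A) = Cᵀ =
  [ 0.5050   0.0675   0.2925]
  [ 0.0850   0.5775   0.1200]
  [ 0.0475   0.1125   0.4875]
(I − A)⁻¹ = adj(I−A) / det(I−A) ≈
  [   1.4131     0.1889     0.8185]
  [   0.2378     1.6159     0.3358]
  [   0.1329     0.3148     1.3641]
First solve x = (I − A)⁻¹ d = adj(I−A)·d / det(I−A); in particular x_P = (0.5050·620 + 0.0675·700 + 0.2925·640) / 0.357375 = 547.55 / 0.357375 ≈ 1532.14411.
Intermediate flow from B to P: z_BP = a_BP · x_P = 0.10 × 547.55 / 0.357375 = 54.755 / 0.357375 ≈ 153.214.

z_BP = 153.214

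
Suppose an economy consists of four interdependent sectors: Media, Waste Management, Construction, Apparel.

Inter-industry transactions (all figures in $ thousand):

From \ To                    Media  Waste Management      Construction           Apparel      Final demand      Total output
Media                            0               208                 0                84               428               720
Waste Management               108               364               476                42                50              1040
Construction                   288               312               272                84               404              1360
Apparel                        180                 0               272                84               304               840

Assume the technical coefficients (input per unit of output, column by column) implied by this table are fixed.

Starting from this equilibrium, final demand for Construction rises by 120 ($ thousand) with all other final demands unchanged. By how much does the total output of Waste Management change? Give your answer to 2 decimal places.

Δx_W = 131.98

Technical coefficients a_ij = z_ij / X_j:
  a_MM = 0/720 = 0.00, a_WM = 108/720 = 0.15, a_CM = 288/720 = 0.40, a_AM = 180/720 = 0.25
  a_MW = 208/1040 = 0.20, a_WW = 364/1040 = 0.35, a_CW = 312/1040 = 0.30, a_AW = 0/1040 = 0.00
  a_MC = 0/1360 = 0.00, a_WC = 476/1360 = 0.35, a_CC = 272/1360 = 0.20, a_AC = 272/1360 = 0.20
  a_MA = 84/840 = 0.10, a_WA = 42/840 = 0.05, a_CA = 84/840 = 0.10, a_AA = 84/840 = 0.10
I − A =
  [   1.00    -0.20     0.00    -0.10]
  [  -0.15     0.65    -0.35    -0.05]
  [  -0.40    -0.30     0.80    -0.10]
  [  -0.25     0.00    -0.20     0.90]
Compute the cofactors C_ij = (−1)^(i+j)·(3×3 minor ij) of I−A; the adjugate is their transpose:
adj(I−A) = Cᵀ =
  [ 0.35750   0.14600   0.07800   0.05650]
  [ 0.25375   0.67200   0.31925   0.10100]
  [ 0.29450   0.33950   0.53925   0.11150]
  [ 0.16475   0.11600   0.14150   0.36300]
det(I−A) = Σ_j (I−A)_1j·C_1j = (1.00)(0.35750) + (-0.20)(0.25375) + (0.00)(0.29450) + (-0.10)(0.16475) = 0.290275
(I − A)⁻¹ = adj(I−A) / det(I−A) ≈
  [   1.2316     0.5030     0.2687     0.1946]
  [   0.8742     2.3150     1.0998     0.3479]
  [   1.0146     1.1696     1.8577     0.3841]
  [   0.5676     0.3996     0.4875     1.2505]
Δx = (I − A)⁻¹ Δd with Δd having +120 in the Construction component and 0 elsewhere.
So Δx_W = L_WC · (+120), where L_WC = adj(I−A)_WC / det(I−A) = 0.31925 / 0.290275.
Δx_W = 0.31925 × (+120) / 0.290275 = 38.31 / 0.290275 ≈ 131.98.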